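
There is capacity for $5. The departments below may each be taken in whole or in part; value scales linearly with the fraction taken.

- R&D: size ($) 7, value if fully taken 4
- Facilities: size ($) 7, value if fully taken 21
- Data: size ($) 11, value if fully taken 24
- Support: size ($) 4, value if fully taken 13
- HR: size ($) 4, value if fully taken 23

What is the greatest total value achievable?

Sort by value density: HR 23/4≈5.75, Support 13/4≈3.25, Facilities 21/7≈3, Data 24/11≈2.18, R&D 4/7≈0.571.
HR: take in full, 4 $ for value 23 → 1 left.
Only 1 $ remain; take 1/4 of Support for value 13×1/4 = 3.25.
Total value = 26.25.

26.25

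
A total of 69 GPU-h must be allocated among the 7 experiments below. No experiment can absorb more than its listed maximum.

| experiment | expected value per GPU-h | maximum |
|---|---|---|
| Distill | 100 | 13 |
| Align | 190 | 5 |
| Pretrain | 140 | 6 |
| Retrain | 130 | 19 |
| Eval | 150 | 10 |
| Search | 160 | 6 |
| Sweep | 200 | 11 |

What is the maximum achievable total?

10120

Highest expected value per GPU-h first: Sweep 200 > Align 190 > Search 160 > Eval 150 > Pretrain 140 > Retrain 130 > Distill 100.
Sweep takes 11 to reach its cap of 11 — 58 left.
Align: +5 to 5 (cap) — 53 left.
Search takes 6 to reach its cap of 6 — 47 left.
Give Eval 10 to hit its cap of 10 — 37 left.
Pretrain takes 6 to reach its cap of 6 — 31 left.
Retrain: +19 to 19 (cap) — 12 left.
Distill has room for 13 but only 12 remain, so it gets 12.
Total = 100×12 + 190×5 + 140×6 + 130×19 + 150×10 + 160×6 + 200×11 = 10120.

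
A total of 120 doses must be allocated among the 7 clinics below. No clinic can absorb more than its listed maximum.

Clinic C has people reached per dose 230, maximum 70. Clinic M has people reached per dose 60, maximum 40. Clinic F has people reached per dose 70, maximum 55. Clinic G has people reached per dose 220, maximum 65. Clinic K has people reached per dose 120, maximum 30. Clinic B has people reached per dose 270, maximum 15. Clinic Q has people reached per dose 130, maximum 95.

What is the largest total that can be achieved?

Rank by people reached per dose: Clinic B 270 > Clinic C 230 > Clinic G 220 > Clinic Q 130 > Clinic K 120 > Clinic F 70 > Clinic M 60.
Clinic B: +15 to 15 (cap) — 105 left.
Give Clinic C 70 to hit its cap of 70 — 35 left.
Clinic G has room for 65 but only 35 remain, so it gets 35.
Total = 230×70 + 220×35 + 270×15 = 27850.

27850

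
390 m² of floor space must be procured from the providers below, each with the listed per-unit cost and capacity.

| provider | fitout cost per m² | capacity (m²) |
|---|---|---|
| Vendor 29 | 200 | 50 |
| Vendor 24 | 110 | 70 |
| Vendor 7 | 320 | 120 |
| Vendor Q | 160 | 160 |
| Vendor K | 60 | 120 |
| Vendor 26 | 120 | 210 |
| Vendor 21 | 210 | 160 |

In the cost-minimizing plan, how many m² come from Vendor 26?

200

Fill from the cheapest provider first.
Vendor K (60): use full 120 → 270 m² to go.
Take 70 from Vendor 24 at 110 → need 200 more.
Vendor 26 (120): take the remaining 200 → done.
Vendor Q, Vendor 29, Vendor 21, Vendor 7: unused.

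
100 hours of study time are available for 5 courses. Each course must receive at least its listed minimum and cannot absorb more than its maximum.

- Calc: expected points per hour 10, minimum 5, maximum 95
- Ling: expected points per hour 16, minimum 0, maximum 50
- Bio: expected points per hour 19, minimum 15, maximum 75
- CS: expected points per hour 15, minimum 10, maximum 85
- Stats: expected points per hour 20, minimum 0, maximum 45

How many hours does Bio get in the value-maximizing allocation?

Meeting every minimum uses 5+0+15+10+0 = 30 hours, leaving 70.
Order the courses by expected points per hour: Stats 20 > Bio 19 > Ling 16 > CS 15 > Calc 10.
Give Stats 45 more to hit its cap of 45 ; 25 left.
Only 25 left; Bio takes them to reach 40.

40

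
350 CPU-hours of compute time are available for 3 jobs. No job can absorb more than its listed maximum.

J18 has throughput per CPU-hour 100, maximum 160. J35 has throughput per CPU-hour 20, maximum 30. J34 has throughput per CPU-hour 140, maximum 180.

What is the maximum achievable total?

41400

Rank by throughput per CPU-hour: J34 140 > J18 100 > J35 20.
Give J34 180 to hit its cap of 180 ; 170 left.
Give J18 160 to hit its cap of 160 ; 10 left.
J35: +10 (room for 30) → 10. Pool exhausted.
Total = 100×160 + 20×10 + 140×180 = 41400.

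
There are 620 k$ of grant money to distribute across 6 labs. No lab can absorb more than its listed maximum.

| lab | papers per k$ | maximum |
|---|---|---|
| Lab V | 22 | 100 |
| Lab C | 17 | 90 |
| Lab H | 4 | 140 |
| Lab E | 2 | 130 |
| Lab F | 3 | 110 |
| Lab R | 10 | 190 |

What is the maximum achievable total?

Order the labs by papers per k$: Lab V 22 > Lab C 17 > Lab R 10 > Lab H 4 > Lab F 3 > Lab E 2.
Give Lab V 100 to hit its cap of 100 → 520 left.
Lab C takes 90 to reach its cap of 90 → 430 left.
Lab R takes 190 to reach its cap of 190 → 240 left.
Lab H: +140 to 140 (cap) → 100 left.
Lab F: +100 (room for 110) → 100. Pool exhausted.
Total = 22×100 + 17×90 + 4×140 + 3×100 + 10×190 = 6490.

6490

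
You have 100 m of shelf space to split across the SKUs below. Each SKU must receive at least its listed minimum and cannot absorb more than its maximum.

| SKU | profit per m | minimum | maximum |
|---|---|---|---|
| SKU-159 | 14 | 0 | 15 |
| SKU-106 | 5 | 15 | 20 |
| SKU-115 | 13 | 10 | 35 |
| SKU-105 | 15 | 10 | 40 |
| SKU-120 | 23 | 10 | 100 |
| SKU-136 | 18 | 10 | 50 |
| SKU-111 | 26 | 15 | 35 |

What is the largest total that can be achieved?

Meeting every minimum uses 0+15+10+10+10+10+15 = 70 m, leaving 30.
Rank by profit per m: SKU-111 26 > SKU-120 23 > SKU-136 18 > SKU-105 15 > SKU-159 14 > SKU-115 13 > SKU-106 5.
SKU-111: +20 to 35 (cap) → 10 left.
SKU-120: +10 (room for 90) → 20. Pool exhausted.
Total = 5×15 + 13×10 + 15×10 + 23×20 + 18×10 + 26×35 = 1905.

1905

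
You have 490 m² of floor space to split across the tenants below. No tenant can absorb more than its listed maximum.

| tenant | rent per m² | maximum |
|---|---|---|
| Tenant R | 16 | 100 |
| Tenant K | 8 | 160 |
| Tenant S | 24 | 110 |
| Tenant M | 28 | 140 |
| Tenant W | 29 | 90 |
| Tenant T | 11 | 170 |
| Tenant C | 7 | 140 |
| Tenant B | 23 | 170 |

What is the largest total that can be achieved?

Highest rent per m² first: Tenant W 29 > Tenant M 28 > Tenant S 24 > Tenant B 23 > Tenant R 16 > Tenant T 11 > Tenant K 8 > Tenant C 7.
Tenant W takes 90 to reach its cap of 90 → 400 left.
Tenant M: +140 to 140 (cap) → 260 left.
Tenant S takes 110 to reach its cap of 110 → 150 left.
Tenant B: +150 (room for 170) → 150. Pool exhausted.
Total = 24×110 + 28×140 + 29×90 + 23×150 = 12620.

12620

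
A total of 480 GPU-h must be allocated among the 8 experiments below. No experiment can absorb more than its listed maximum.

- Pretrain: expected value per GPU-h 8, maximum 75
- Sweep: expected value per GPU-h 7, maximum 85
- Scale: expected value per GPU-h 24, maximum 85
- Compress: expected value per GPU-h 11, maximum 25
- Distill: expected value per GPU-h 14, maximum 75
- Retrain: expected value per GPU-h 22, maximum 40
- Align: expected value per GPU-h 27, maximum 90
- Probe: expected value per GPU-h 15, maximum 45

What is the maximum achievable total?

8265

Order the experiments by expected value per GPU-h: Align 27 > Scale 24 > Retrain 22 > Probe 15 > Distill 14 > Compress 11 > Pretrain 8 > Sweep 7.
Align: +90 to 90 (cap) ; 390 left.
Scale: +85 to 85 (cap) ; 305 left.
Retrain takes 40 to reach its cap of 40 ; 265 left.
Give Probe 45 to hit its cap of 45 ; 220 left.
Give Distill 75 to hit its cap of 75 ; 145 left.
Compress: +25 to 25 (cap) ; 120 left.
Pretrain takes 75 to reach its cap of 75 ; 45 left.
Only 45 left; Sweep takes them to reach 45.
Total = 8×75 + 7×45 + 24×85 + 11×25 + 14×75 + 22×40 + 27×90 + 15×45 = 8265.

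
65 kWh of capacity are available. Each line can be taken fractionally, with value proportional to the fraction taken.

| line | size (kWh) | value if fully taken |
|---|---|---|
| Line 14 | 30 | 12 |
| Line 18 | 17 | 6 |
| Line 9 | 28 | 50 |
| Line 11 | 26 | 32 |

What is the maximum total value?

86.4

Best value per unit of size first: Line 9 50/28≈1.79, Line 11 32/26≈1.23, Line 14 12/30≈0.4, Line 18 6/17≈0.353.
All 28 kWh of Line 9 fit (value 50) ; 37 remain.
All 26 kWh of Line 11 fit (value 32) ; 11 remain.
11 kWh left: a 11/30 share of Line 14 gives 12×11/30 = 4.4.
Total value = 86.4.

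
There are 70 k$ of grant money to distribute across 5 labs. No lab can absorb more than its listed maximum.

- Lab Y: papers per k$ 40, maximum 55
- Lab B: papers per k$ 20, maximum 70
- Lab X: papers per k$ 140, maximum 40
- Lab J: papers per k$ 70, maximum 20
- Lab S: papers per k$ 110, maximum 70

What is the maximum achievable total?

8900

Rank by papers per k$: Lab X 140 > Lab S 110 > Lab J 70 > Lab Y 40 > Lab B 20.
Lab X: +40 to 40 (cap) ; 30 left.
Lab S: +30 (room for 70) → 30. Pool exhausted.
Total = 140×40 + 110×30 = 8900.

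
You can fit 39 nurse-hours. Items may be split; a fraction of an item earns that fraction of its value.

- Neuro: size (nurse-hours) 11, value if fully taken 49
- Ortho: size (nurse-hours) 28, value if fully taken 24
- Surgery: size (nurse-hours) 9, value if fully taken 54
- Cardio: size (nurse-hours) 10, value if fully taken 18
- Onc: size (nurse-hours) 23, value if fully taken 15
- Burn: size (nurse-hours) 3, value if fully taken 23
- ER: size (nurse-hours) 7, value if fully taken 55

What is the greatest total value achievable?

Sort by value density: ER 55/7≈7.86, Burn 23/3≈7.67, Surgery 54/9≈6, Neuro 49/11≈4.45, Cardio 18/10≈1.8, Ortho 24/28≈0.857, Onc 15/23≈0.652.
ER: take in full, 7 nurse-hours for value 55 ; 32 left.
All 3 nurse-hours of Burn fit (value 23) ; 29 remain.
All 9 nurse-hours of Surgery fit (value 54) ; 20 remain.
Take all of Neuro (11 nurse-hours, value 49) ; 9 nurse-hours left.
Only 9 nurse-hours remain; take 9/10 of Cardio for value 18×9/10 = 16.2.
Total value = 197.2.

197.2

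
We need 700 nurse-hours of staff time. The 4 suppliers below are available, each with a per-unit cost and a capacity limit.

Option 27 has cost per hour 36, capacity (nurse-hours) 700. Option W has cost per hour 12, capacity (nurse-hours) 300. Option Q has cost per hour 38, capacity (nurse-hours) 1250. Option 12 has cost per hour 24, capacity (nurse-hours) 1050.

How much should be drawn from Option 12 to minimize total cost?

Cheapest first:
Option W (12): use full 300 — 400 nurse-hours to go.
Option 12 (24): take the remaining 400 — done.
Option 27, Option Q: unused.

400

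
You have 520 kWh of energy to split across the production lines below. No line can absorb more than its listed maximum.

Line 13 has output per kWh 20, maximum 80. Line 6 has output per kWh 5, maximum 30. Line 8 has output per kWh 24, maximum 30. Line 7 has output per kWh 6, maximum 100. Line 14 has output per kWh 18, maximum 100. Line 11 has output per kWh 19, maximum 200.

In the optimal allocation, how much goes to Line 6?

Order the production lines by output per kWh: Line 8 24 > Line 13 20 > Line 11 19 > Line 14 18 > Line 7 6 > Line 6 5.
Line 8: +30 to 30 (cap) → 490 left.
Line 13 takes 80 to reach its cap of 80 → 410 left.
Give Line 11 200 to hit its cap of 200 → 210 left.
Line 14: +100 to 100 (cap) → 110 left.
Line 7 takes 100 to reach its cap of 100 → 10 left.
Line 6 has room for 30 but only 10 remain, so it gets 10.

10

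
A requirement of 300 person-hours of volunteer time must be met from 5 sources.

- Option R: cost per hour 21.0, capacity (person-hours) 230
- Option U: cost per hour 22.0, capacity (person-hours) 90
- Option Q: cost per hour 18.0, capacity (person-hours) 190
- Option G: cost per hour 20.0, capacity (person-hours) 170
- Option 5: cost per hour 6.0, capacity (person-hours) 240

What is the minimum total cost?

2520

Fill from the cheapest source first.
Option 5 at 6.0: take all 240 person-hours → 60 still needed.
Option Q (18.0): take the remaining 60 → done.
Option G, Option R, Option U: unused.
Cost = 240×6.0 + 60×18.0 = 2520.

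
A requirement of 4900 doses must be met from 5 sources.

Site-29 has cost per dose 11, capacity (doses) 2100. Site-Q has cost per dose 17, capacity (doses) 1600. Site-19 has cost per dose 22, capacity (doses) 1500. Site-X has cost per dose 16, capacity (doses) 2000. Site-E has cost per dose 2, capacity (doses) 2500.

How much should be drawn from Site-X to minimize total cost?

Use sources in increasing cost order.
Take 2500 from Site-E at 2 ; need 2400 more.
Site-29 (11): use full 2100 ; 300 doses to go.
Site-X at 16: take 300 of its 2000 ; requirement met.
Site-Q, Site-19: unused.

300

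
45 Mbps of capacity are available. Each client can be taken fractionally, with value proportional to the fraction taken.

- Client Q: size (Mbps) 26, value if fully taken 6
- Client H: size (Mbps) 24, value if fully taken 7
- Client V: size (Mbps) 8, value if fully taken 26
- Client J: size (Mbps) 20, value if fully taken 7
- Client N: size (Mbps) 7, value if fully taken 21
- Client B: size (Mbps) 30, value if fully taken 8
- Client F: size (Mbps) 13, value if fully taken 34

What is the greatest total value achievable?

86.95

Sort by value density: Client V 26/8≈3.25, Client N 21/7≈3, Client F 34/13≈2.62, Client J 7/20≈0.35, Client H 7/24≈0.292, Client B 8/30≈0.267, Client Q 6/26≈0.231.
All 8 Mbps of Client V fit (value 26) ; 37 remain.
Take all of Client N (7 Mbps, value 21) ; 30 Mbps left.
Take all of Client F (13 Mbps, value 34) ; 17 Mbps left.
Fill the last 17 Mbps with part of Client J: 17/20 of it earns 5.95.
Total value = 86.95.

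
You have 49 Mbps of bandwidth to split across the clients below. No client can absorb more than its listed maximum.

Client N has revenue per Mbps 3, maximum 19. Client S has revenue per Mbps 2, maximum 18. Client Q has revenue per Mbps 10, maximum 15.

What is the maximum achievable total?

Order the clients by revenue per Mbps: Client Q 10 > Client N 3 > Client S 2.
Client Q: +15 to 15 (cap) → 34 left.
Client N: +19 to 19 (cap) → 15 left.
Only 15 left; Client S takes them to reach 15.
Total = 3×19 + 2×15 + 10×15 = 237.

237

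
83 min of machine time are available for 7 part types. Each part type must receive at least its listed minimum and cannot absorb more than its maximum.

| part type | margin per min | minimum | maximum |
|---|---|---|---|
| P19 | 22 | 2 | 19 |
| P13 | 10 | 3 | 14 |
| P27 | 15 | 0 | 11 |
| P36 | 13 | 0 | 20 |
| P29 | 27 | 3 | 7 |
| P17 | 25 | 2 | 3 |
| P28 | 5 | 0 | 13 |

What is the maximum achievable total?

Meeting every minimum uses 2+3+0+0+3+2+0 = 10 min, leaving 73.
Order the part types by margin per min: P29 27 > P17 25 > P19 22 > P27 15 > P36 13 > P13 10 > P28 5.
P29: +4 to 7 (cap) → 69 left.
P17: +1 to 3 (cap) → 68 left.
P19: +17 to 19 (cap) → 51 left.
Give P27 11 more to hit its cap of 11 → 40 left.
P36 takes 20 more to reach its cap of 20 → 20 left.
P13: +11 to 14 (cap) → 9 left.
P28 has room for 13 more but only 9 remain, so it gets 9.
Total = 22×19 + 10×14 + 15×11 + 13×20 + 27×7 + 25×3 + 5×9 = 1292.

1292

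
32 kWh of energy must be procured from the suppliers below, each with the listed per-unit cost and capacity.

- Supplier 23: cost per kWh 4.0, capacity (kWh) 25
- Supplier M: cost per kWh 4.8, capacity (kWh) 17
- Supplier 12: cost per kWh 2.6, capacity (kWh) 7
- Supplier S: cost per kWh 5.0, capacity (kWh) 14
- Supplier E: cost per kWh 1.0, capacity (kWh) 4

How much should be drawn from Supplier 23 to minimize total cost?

21

Use suppliers in increasing cost order.
Take 4 from Supplier E at 1.0 ; need 28 more.
Supplier 12 (2.6): use full 7 ; 21 kWh to go.
Take 21 from Supplier 23 at 4.0 to finish.
Supplier M, Supplier S: unused.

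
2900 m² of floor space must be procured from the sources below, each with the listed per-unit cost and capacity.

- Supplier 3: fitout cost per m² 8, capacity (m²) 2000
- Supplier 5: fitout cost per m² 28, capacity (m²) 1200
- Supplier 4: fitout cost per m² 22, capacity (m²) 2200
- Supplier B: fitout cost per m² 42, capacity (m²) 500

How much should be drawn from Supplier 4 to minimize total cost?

Fill from the cheapest source first.
Supplier 3 (8): use full 2000 — 900 m² to go.
Supplier 4 (22): take the remaining 900 — done.
Supplier 5, Supplier B: unused.

900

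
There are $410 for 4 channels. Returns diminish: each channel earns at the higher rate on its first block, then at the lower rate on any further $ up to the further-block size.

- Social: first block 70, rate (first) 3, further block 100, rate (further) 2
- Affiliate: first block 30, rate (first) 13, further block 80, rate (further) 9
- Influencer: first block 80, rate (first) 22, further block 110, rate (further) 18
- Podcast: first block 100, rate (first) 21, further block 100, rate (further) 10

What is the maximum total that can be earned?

7130

Order all 8 blocks by rate: Influencer/T1 22 > Podcast/T1 21 > Influencer/T2 18 > Affiliate/T1 13 > Podcast/T2 10 > Affiliate/T2 9 > Social/T1 3 > Social/T2 2.
Fill Influencer T1 block (80 at 22) → 330 left.
Podcast T1 at 21: fill all 100 → 230 left.
Influencer/T2 (18): +110 → 120 left.
Fill Affiliate T1 block (30 at 13) → 90 left.
Podcast T2 at 10: only 90 left, fill 90.
Total = 22×80 + 21×100 + 18×110 + 13×30 + 10×90 = 7130.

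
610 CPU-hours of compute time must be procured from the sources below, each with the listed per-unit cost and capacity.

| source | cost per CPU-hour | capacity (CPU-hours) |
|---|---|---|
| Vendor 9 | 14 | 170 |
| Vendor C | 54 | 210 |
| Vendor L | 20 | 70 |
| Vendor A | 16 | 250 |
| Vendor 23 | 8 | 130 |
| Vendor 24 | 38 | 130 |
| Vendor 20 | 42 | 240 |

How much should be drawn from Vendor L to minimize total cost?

Cheapest first:
Vendor 23 at 8: take all 130 CPU-hours ; 480 still needed.
Vendor 9 at 14: take all 170 CPU-hours ; 310 still needed.
Take 250 from Vendor A at 16 ; need 60 more.
Take 60 from Vendor L at 20 to finish.
Vendor 24, Vendor 20, Vendor C: unused.

60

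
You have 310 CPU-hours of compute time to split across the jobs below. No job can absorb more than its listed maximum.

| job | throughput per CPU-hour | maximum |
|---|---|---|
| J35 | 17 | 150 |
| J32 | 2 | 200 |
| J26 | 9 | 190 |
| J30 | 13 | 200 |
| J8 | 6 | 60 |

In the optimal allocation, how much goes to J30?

Order the jobs by throughput per CPU-hour: J35 17 > J30 13 > J26 9 > J8 6 > J32 2.
J35 takes 150 to reach its cap of 150 → 160 left.
J30 has room for 200 but only 160 remain, so it gets 160.

160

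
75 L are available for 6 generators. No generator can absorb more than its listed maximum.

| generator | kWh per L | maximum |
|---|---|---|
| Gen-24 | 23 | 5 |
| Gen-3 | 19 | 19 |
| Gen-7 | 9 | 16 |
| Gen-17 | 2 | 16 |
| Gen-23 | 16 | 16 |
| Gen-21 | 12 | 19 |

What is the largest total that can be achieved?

1104

Highest kWh per L first: Gen-24 23 > Gen-3 19 > Gen-23 16 > Gen-21 12 > Gen-7 9 > Gen-17 2.
Gen-24: +5 to 5 (cap) — 70 left.
Gen-3: +19 to 19 (cap) — 51 left.
Give Gen-23 16 to hit its cap of 16 — 35 left.
Give Gen-21 19 to hit its cap of 19 — 16 left.
Give Gen-7 16 to hit its cap of 16 — 0 left.
Total = 23×5 + 19×19 + 9×16 + 16×16 + 12×19 = 1104.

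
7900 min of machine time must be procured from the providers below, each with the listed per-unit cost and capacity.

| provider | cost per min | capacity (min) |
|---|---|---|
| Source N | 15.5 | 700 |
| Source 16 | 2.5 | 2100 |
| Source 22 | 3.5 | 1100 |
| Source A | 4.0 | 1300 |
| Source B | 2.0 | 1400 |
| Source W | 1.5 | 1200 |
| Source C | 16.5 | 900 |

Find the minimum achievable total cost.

31400

Fill from the cheapest provider first.
Source W at 1.5: take all 1200 min → 6700 still needed.
Source B (2.0): use full 1400 → 5300 min to go.
Source 16 at 2.5: take all 2100 min → 3200 still needed.
Source 22 (3.5): use full 1100 → 2100 min to go.
Take 1300 from Source A at 4.0 → need 800 more.
Source N (15.5): use full 700 → 100 min to go.
Take 100 from Source C at 16.5 to finish.
Cost = 1200×1.5 + 1400×2.0 + 2100×2.5 + 1100×3.5 + 1300×4.0 + 700×15.5 + 100×16.5 = 31400.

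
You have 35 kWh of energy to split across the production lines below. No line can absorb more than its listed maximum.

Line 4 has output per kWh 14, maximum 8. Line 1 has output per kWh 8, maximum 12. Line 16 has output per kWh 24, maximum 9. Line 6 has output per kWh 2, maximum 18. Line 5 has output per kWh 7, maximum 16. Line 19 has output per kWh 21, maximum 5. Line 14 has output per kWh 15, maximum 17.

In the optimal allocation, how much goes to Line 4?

4

Order the production lines by output per kWh: Line 16 24 > Line 19 21 > Line 14 15 > Line 4 14 > Line 1 8 > Line 5 7 > Line 6 2.
Line 16 takes 9 to reach its cap of 9 — 26 left.
Give Line 19 5 to hit its cap of 5 — 21 left.
Line 14: +17 to 17 (cap) — 4 left.
Line 4: +4 (room for 8) → 4. Pool exhausted.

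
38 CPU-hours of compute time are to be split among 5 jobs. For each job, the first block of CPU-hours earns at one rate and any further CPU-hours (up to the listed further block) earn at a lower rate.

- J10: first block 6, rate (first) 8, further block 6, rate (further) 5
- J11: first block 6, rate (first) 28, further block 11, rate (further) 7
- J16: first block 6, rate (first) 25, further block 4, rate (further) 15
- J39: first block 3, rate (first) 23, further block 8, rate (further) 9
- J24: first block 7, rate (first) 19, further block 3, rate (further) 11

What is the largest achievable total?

Order all 10 blocks by rate: J11/first 28 > J16/first 25 > J39/first 23 > J24/first 19 > J16/second 15 > J24/second 11 > J39/second 9 > J10/first 8 > J11/second 7 > J10/second 5.
Fill J11 first block (6 at 28) — 32 left.
J16 first at 25: fill all 6 — 26 left.
Fill J39 first block (3 at 23) — 23 left.
Fill J24 first block (7 at 19) — 16 left.
Fill J16 second block (4 at 15) — 12 left.
Fill J24 second block (3 at 11) — 9 left.
J39/second (9): +8 — 1 left.
J10 first at 8: only 1 left, fill 1.
Total = 28×6 + 25×6 + 23×3 + 19×7 + 15×4 + 11×3 + 9×8 + 8×1 = 693.

693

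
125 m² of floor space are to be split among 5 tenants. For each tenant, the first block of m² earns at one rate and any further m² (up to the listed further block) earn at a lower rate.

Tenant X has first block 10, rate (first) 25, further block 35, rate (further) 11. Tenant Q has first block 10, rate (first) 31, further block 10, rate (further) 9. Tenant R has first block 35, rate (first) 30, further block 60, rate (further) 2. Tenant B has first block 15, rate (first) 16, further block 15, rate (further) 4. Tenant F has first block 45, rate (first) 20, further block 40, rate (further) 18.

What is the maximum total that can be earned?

2960

Rank every tier by rate: Tenant Q/tier1 31 > Tenant R/tier1 30 > Tenant X/tier1 25 > Tenant F/tier1 20 > Tenant F/tier2 18 > Tenant B/tier1 16 > Tenant X/tier2 11 > Tenant Q/tier2 9 > Tenant B/tier2 4 > Tenant R/tier2 2.
Fill Tenant Q tier1 block (10 at 31) → 115 left.
Tenant R/tier1 (30): +35 → 80 left.
Fill Tenant X tier1 block (10 at 25) → 70 left.
Tenant F tier1 at 20: fill all 45 → 25 left.
Tenant F/tier2: +25 of 40 at 18; pool empty.
Total = 31×10 + 30×35 + 25×10 + 20×45 + 18×25 = 2960.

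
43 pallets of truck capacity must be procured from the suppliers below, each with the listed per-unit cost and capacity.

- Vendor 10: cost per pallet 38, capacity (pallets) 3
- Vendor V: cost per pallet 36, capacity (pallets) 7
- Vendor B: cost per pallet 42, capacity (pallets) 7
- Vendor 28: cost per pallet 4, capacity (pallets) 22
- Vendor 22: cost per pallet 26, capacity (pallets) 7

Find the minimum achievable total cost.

Fill from the cheapest supplier first.
Vendor 28 (4): use full 22 → 21 pallets to go.
Take 7 from Vendor 22 at 26 → need 14 more.
Vendor V at 36: take all 7 pallets → 7 still needed.
Take 3 from Vendor 10 at 38 → need 4 more.
Vendor B (42): take the remaining 4 → done.
Cost = 22×4 + 7×26 + 7×36 + 3×38 + 4×42 = 804.

804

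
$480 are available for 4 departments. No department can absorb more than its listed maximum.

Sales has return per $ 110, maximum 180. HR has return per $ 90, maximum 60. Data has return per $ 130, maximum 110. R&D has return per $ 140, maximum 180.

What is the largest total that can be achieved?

Order the departments by return per $: R&D 140 > Data 130 > Sales 110 > HR 90.
Give R&D 180 to hit its cap of 180 — 300 left.
Give Data 110 to hit its cap of 110 — 190 left.
Sales takes 180 to reach its cap of 180 — 10 left.
HR: +10 (room for 60) → 10. Pool exhausted.
Total = 110×180 + 90×10 + 130×110 + 140×180 = 60200.

60200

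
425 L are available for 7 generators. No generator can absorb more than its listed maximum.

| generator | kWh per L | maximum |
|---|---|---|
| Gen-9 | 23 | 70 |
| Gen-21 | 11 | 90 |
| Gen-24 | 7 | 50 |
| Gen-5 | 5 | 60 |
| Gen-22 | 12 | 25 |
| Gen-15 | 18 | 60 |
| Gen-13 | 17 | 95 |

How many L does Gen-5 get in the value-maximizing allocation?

Order the generators by kWh per L: Gen-9 23 > Gen-15 18 > Gen-13 17 > Gen-22 12 > Gen-21 11 > Gen-24 7 > Gen-5 5.
Gen-9 takes 70 to reach its cap of 70 ; 355 left.
Give Gen-15 60 to hit its cap of 60 ; 295 left.
Gen-13 takes 95 to reach its cap of 95 ; 200 left.
Give Gen-22 25 to hit its cap of 25 ; 175 left.
Gen-21 takes 90 to reach its cap of 90 ; 85 left.
Gen-24 takes 50 to reach its cap of 50 ; 35 left.
Gen-5: +35 (room for 60) → 35. Pool exhausted.

35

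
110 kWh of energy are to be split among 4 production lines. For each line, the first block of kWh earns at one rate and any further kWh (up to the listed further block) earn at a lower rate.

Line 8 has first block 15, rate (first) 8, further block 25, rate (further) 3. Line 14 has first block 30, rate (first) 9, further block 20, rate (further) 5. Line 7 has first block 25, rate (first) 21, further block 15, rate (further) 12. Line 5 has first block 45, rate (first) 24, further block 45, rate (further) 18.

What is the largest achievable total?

2325

Rank every tier by rate: Line 5/T1 24 > Line 7/T1 21 > Line 5/T2 18 > Line 7/T2 12 > Line 14/T1 9 > Line 8/T1 8 > Line 14/T2 5 > Line 8/T2 3.
Line 5/T1 (24): +45 ; 65 left.
Line 7 T1 at 21: fill all 25 ; 40 left.
40 remain; put them into Line 5 T2 at 18.
Total = 24×45 + 21×25 + 18×40 = 2325.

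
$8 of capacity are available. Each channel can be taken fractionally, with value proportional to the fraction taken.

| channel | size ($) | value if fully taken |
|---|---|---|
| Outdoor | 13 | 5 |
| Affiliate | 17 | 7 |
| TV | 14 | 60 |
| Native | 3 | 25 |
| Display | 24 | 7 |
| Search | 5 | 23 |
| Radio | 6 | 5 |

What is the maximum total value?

Best value per unit of size first: Native 25/3≈8.33, Search 23/5≈4.6, TV 60/14≈4.29, Radio 5/6≈0.833, Affiliate 7/17≈0.412, Outdoor 5/13≈0.385, Display 7/24≈0.292.
Native: take in full, 3 $ for value 25 ; 5 left.
Take all of Search (5 $, value 23) ; 0 $ left.
Total value = 48.

48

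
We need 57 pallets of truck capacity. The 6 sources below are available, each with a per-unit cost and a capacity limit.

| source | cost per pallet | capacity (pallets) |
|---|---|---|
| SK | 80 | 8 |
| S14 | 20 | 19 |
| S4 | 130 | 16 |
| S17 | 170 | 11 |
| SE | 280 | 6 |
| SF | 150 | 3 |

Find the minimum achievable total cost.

5420

Fill from the cheapest source first.
S14 at 20: take all 19 pallets — 38 still needed.
SK at 80: take all 8 pallets — 30 still needed.
S4 (130): use full 16 — 14 pallets to go.
Take 3 from SF at 150 — need 11 more.
S17 (170): use full 11 — 0 pallets to go.
SE: unused.
Cost = 19×20 + 8×80 + 16×130 + 3×150 + 11×170 = 5420.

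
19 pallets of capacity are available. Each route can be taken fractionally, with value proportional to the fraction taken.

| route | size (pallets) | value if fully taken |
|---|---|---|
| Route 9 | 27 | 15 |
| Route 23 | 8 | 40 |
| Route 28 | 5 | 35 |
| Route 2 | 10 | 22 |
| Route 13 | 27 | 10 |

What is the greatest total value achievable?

88.2

Sort by value density: Route 28 35/5≈7, Route 23 40/8≈5, Route 2 22/10≈2.2, Route 9 15/27≈0.556, Route 13 10/27≈0.37.
Route 28: take in full, 5 pallets for value 35 ; 14 left.
All 8 pallets of Route 23 fit (value 40) ; 6 remain.
Only 6 pallets remain; take 6/10 of Route 2 for value 22×6/10 = 13.2.
Total value = 88.2.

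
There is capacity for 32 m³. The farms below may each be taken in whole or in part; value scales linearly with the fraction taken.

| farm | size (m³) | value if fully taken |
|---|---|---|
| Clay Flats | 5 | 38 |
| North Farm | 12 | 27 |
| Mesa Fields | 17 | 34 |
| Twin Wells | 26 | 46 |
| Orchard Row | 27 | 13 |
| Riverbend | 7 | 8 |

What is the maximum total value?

95

Rank by value-to-size ratio: Clay Flats 38/5≈7.6, North Farm 27/12≈2.25, Mesa Fields 34/17≈2, Twin Wells 46/26≈1.77, Riverbend 8/7≈1.14, Orchard Row 13/27≈0.481.
Take all of Clay Flats (5 m³, value 38) → 27 m³ left.
Take all of North Farm (12 m³, value 27) → 15 m³ left.
Fill the last 15 m³ with part of Mesa Fields: 15/17 of it earns 30.
Total value = 95.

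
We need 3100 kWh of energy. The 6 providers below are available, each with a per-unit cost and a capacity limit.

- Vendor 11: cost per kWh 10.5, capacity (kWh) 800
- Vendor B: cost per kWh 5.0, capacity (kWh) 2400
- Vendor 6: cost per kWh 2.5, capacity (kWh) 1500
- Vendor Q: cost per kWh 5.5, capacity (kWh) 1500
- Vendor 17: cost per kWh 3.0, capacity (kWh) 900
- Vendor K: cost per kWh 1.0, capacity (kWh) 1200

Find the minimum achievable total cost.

Cheapest first:
Vendor K at 1.0: take all 1200 kWh ; 1900 still needed.
Vendor 6 at 2.5: take all 1500 kWh ; 400 still needed.
Vendor 17 (3.0): take the remaining 400 ; done.
Vendor B, Vendor Q, Vendor 11: unused.
Cost = 1200×1.0 + 1500×2.5 + 400×3.0 = 6150.

6150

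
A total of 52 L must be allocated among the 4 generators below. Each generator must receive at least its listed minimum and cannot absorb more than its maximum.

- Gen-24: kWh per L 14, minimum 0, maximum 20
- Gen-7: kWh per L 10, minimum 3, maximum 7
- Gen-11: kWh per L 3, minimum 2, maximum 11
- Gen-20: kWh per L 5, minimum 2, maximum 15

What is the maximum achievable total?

Meeting every minimum uses 0+3+2+2 = 7 L, leaving 45.
Highest kWh per L first: Gen-24 14 > Gen-7 10 > Gen-20 5 > Gen-11 3.
Give Gen-24 20 more to hit its cap of 20 ; 25 left.
Gen-7: +4 to 7 (cap) ; 21 left.
Gen-20 takes 13 more to reach its cap of 15 ; 8 left.
Gen-11 has room for 9 more but only 8 remain, so it gets 10.
Total = 14×20 + 10×7 + 3×10 + 5×15 = 455.

455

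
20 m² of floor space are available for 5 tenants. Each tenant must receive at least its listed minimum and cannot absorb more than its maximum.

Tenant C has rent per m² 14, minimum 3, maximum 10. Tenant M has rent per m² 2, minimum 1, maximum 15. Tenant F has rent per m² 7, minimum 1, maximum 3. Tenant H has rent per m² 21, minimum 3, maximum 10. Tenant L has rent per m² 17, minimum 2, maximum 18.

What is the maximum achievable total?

Meeting every minimum uses 3+1+1+3+2 = 10 m², leaving 10.
Rank by rent per m²: Tenant H 21 > Tenant L 17 > Tenant C 14 > Tenant F 7 > Tenant M 2.
Tenant H takes 7 more to reach its cap of 10 ; 3 left.
Tenant L: +3 (room for 16) → 5. Pool exhausted.
Total = 14×3 + 2×1 + 7×1 + 21×10 + 17×5 = 346.

346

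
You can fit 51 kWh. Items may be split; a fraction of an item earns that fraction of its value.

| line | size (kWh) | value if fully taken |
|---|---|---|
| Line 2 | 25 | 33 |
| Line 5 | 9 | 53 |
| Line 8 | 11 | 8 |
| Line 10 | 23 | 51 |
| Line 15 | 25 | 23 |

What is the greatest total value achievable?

129.08

Rank by value-to-size ratio: Line 5 53/9≈5.89, Line 10 51/23≈2.22, Line 2 33/25≈1.32, Line 15 23/25≈0.92, Line 8 8/11≈0.727.
Take all of Line 5 (9 kWh, value 53) — 42 kWh left.
Line 10: take in full, 23 kWh for value 51 — 19 left.
Fill the last 19 kWh with part of Line 2: 19/25 of it earns 25.08.
Total value = 129.08.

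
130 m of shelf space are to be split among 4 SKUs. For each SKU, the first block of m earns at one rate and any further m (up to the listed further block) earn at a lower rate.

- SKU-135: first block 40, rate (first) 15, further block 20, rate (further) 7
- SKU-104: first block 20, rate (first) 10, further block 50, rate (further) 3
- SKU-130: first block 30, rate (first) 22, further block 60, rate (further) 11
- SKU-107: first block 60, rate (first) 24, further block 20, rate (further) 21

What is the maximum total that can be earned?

Rank every tier by rate: SKU-107/T1 24 > SKU-130/T1 22 > SKU-107/T2 21 > SKU-135/T1 15 > SKU-130/T2 11 > SKU-104/T1 10 > SKU-135/T2 7 > SKU-104/T2 3.
SKU-107/T1 (24): +60 — 70 left.
Fill SKU-130 T1 block (30 at 22) — 40 left.
SKU-107/T2 (21): +20 — 20 left.
SKU-135/T1: +20 of 40 at 15; pool empty.
Total = 24×60 + 22×30 + 21×20 + 15×20 = 2820.

2820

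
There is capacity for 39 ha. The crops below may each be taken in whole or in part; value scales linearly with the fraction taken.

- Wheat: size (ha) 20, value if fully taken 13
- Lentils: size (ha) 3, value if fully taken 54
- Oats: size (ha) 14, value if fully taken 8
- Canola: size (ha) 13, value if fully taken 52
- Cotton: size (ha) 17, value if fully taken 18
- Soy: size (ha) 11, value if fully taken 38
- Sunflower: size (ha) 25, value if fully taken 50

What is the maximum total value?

168

Rank by value-to-size ratio: Lentils 54/3≈18, Canola 52/13≈4, Soy 38/11≈3.45, Sunflower 50/25≈2, Cotton 18/17≈1.06, Wheat 13/20≈0.65, Oats 8/14≈0.571.
All 3 ha of Lentils fit (value 54) — 36 remain.
Take all of Canola (13 ha, value 52) — 23 ha left.
Take all of Soy (11 ha, value 38) — 12 ha left.
Only 12 ha remain; take 12/25 of Sunflower for value 50×12/25 = 24.
Total value = 168.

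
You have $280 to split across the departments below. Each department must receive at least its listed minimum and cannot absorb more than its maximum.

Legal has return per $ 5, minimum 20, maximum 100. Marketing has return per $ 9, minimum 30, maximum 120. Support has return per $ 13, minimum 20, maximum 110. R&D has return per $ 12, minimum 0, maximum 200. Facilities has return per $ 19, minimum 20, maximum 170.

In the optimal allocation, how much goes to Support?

Meeting every minimum uses 20+30+20+0+20 = 90 $, leaving 190.
Highest return per $ first: Facilities 19 > Support 13 > R&D 12 > Marketing 9 > Legal 5.
Give Facilities 150 more to hit its cap of 170 ; 40 left.
Only 40 left; Support takes them to reach 60.

60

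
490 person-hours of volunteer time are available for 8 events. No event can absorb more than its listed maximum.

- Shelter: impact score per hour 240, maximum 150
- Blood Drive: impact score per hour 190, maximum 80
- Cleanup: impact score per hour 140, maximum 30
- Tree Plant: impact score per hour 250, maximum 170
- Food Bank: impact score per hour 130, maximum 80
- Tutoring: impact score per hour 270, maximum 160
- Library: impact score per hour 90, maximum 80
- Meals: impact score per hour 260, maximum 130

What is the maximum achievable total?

126700

Highest impact score per hour first: Tutoring 270 > Meals 260 > Tree Plant 250 > Shelter 240 > Blood Drive 190 > Cleanup 140 > Food Bank 130 > Library 90.
Tutoring: +160 to 160 (cap) → 330 left.
Meals takes 130 to reach its cap of 130 → 200 left.
Tree Plant: +170 to 170 (cap) → 30 left.
Only 30 left; Shelter takes them to reach 30.
Total = 240×30 + 250×170 + 270×160 + 260×130 = 126700.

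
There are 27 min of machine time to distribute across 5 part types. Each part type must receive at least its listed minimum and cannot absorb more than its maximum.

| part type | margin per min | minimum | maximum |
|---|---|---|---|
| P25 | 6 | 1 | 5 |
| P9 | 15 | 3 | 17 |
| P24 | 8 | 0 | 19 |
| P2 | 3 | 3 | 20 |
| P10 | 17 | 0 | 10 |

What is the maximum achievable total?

380

Meeting every minimum uses 1+3+0+3+0 = 7 min, leaving 20.
Rank by margin per min: P10 17 > P9 15 > P24 8 > P25 6 > P2 3.
P10: +10 to 10 (cap) — 10 left.
P9: +10 (room for 14) → 13. Pool exhausted.
Total = 6×1 + 15×13 + 3×3 + 17×10 = 380.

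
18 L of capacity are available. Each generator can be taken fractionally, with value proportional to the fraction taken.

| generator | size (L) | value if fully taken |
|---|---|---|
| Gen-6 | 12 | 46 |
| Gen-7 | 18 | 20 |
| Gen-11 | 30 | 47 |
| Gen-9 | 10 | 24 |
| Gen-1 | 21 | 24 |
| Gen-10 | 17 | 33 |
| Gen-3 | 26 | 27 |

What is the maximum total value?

Best value per unit of size first: Gen-6 46/12≈3.83, Gen-9 24/10≈2.4, Gen-10 33/17≈1.94, Gen-11 47/30≈1.57, Gen-1 24/21≈1.14, Gen-7 20/18≈1.11, Gen-3 27/26≈1.04.
Take all of Gen-6 (12 L, value 46) → 6 L left.
Fill the last 6 L with part of Gen-9: 6/10 of it earns 14.4.
Total value = 60.4.

60.4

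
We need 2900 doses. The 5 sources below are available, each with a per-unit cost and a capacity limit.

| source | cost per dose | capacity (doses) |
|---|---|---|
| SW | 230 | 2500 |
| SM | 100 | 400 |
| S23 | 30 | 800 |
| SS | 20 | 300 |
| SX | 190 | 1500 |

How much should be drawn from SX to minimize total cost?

1400

Cheapest first:
SS at 20: take all 300 doses — 2600 still needed.
S23 at 30: take all 800 doses — 1800 still needed.
Take 400 from SM at 100 — need 1400 more.
SX (190): take the remaining 1400 — done.
SW: unused.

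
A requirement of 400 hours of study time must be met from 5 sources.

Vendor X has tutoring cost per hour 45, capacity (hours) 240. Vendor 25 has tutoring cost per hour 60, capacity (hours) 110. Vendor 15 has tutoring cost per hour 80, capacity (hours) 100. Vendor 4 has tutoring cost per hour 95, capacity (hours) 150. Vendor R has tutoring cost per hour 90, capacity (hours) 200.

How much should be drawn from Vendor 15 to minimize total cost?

Use sources in increasing cost order.
Vendor X at 45: take all 240 hours ; 160 still needed.
Take 110 from Vendor 25 at 60 ; need 50 more.
Vendor 15 at 80: take 50 of its 100 ; requirement met.
Vendor R, Vendor 4: unused.

50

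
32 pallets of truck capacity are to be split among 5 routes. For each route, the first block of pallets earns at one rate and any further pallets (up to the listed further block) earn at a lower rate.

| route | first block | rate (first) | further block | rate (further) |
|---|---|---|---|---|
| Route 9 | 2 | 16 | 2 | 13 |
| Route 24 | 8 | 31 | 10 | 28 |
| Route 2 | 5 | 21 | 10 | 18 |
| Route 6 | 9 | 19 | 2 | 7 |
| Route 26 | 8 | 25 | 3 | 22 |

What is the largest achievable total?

Rank every tier by rate: Route 24/tier1 31 > Route 24/tier2 28 > Route 26/tier1 25 > Route 26/tier2 22 > Route 2/tier1 21 > Route 6/tier1 19 > Route 2/tier2 18 > Route 9/tier1 16 > Route 9/tier2 13 > Route 6/tier2 7.
Route 24/tier1 (31): +8 ; 24 left.
Route 24 tier2 at 28: fill all 10 ; 14 left.
Route 26/tier1 (25): +8 ; 6 left.
Fill Route 26 tier2 block (3 at 22) ; 3 left.
3 remain; put them into Route 2 tier1 at 21.
Total = 31×8 + 28×10 + 25×8 + 22×3 + 21×3 = 857.

857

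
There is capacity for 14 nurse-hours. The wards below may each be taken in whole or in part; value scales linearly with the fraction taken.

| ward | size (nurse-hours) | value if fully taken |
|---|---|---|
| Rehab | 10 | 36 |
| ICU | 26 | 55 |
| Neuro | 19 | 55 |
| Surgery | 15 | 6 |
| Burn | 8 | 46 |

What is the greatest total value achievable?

Sort by value density: Burn 46/8≈5.75, Rehab 36/10≈3.6, Neuro 55/19≈2.89, ICU 55/26≈2.12, Surgery 6/15≈0.4.
All 8 nurse-hours of Burn fit (value 46) ; 6 remain.
Fill the last 6 nurse-hours with part of Rehab: 6/10 of it earns 21.6.
Total value = 67.6.

67.6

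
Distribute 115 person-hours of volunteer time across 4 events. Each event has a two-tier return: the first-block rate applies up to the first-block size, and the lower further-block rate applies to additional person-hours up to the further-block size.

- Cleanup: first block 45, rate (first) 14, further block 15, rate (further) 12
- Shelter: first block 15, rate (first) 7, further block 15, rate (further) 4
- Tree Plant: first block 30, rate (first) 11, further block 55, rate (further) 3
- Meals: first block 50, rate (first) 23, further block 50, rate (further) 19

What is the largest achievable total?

2310

Order all 8 blocks by rate: Meals/tier1 23 > Meals/tier2 19 > Cleanup/tier1 14 > Cleanup/tier2 12 > Tree Plant/tier1 11 > Shelter/tier1 7 > Shelter/tier2 4 > Tree Plant/tier2 3.
Meals tier1 at 23: fill all 50 — 65 left.
Meals tier2 at 19: fill all 50 — 15 left.
Cleanup tier1 at 14: only 15 left, fill 15.
Total = 23×50 + 19×50 + 14×15 = 2310.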